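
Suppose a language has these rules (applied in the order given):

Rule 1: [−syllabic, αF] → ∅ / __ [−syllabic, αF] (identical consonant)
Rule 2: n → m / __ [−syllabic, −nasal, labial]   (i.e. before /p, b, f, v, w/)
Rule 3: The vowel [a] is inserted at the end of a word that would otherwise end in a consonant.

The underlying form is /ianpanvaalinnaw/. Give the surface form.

Rule 1 (degemination): /nn/ is a geminate; the first /n/ deletes. /ianpanvaalinnaw/ → ianpanvaalinaw.
Rule 2 (nasal place assimilation): /n/ precedes the labial consonant /p/, so it assimilates in place to [m]. /n/ precedes the labial consonant /v/, so it assimilates in place to [m]. /ianpanvaalinaw/ → iampamvaalinaw.
Rule 3 (final a-epenthesis): the form ends in the consonant /w/, so [a] is inserted word-finally. /iampamvaalinaw/ → iampamvaalinawa.

iampamvaalinawa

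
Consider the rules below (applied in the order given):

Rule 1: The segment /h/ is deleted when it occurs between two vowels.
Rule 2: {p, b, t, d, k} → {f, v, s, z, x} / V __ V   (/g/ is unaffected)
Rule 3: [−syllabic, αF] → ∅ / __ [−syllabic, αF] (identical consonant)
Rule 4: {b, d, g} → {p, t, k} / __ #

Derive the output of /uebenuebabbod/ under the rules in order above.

uevenuevabot

Rule 1 (intervocalic h-deletion): no segment meets the environment; /uebenuebabbod/ is unchanged.
Rule 2 (intervocalic spirantization): /b/ is a stop between vowels /e/ and /e/, so it spirantizes to the fricative [v]. /b/ is a stop between vowels /e/ and /a/, so it spirantizes to the fricative [v]. /uebenuebabbod/ → uevenuevabbod.
Rule 3 (degemination): /bb/ is a geminate; the first /b/ deletes. /uevenuevabbod/ → uevenuevabod.
Rule 4 (final devoicing): /d/ is a voiced stop in word-final position, so it devoices to [t]. /uevenuevabod/ → uevenuevabot.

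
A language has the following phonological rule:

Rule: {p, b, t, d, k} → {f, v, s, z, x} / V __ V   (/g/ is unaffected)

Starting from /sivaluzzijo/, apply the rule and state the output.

No segment of /sivaluzzijo/ meets the structural description of the rule, so the form surfaces unchanged.

sivaluzzijo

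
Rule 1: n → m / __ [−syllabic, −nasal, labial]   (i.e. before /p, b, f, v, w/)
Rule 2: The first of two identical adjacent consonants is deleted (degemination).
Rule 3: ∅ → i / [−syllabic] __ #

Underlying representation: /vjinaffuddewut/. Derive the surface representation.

Rule 1 (nasal place assimilation): no segment meets the environment; /vjinaffuddewut/ is unchanged.
Rule 2 (degemination): /ff/ is a geminate; the first /f/ deletes. /dd/ is a geminate; the first /d/ deletes. /vjinaffuddewut/ → vjinafudewut.
Rule 3 (final i-epenthesis): the form ends in the consonant /t/, so [i] is inserted word-finally. /vjinafudewut/ → vjinafudewuti.

vjinafudewuti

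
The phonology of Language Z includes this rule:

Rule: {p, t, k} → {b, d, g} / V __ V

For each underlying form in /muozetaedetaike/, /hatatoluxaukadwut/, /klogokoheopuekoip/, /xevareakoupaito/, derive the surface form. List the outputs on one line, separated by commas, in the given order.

muozedaededaige, hadadoluxaugadwut, klogogoheobuegoip, xevareagoubaido

/muozetaedetaike/: /t/ is a voiceless stop between vowels /e/ and /a/, so it voices to [d]. /t/ is a voiceless stop between vowels /e/ and /a/, so it voices to [d]. /k/ is a voiceless stop between vowels /i/ and /e/, so it voices to [g]. → [muozedaededaige].
/hatatoluxaukadwut/: /t/ is a voiceless stop between vowels /a/ and /a/, so it voices to [d]. /t/ is a voiceless stop between vowels /a/ and /o/, so it voices to [d]. /k/ is a voiceless stop between vowels /u/ and /a/, so it voices to [g]. → [hadadoluxaugadwut].
/klogokoheopuekoip/: /k/ is a voiceless stop between vowels /o/ and /o/, so it voices to [g]. /p/ is a voiceless stop between vowels /o/ and /u/, so it voices to [b]. /k/ is a voiceless stop between vowels /e/ and /o/, so it voices to [g]. → [klogogoheobuegoip].
/xevareakoupaito/: /k/ is a voiceless stop between vowels /a/ and /o/, so it voices to [g]. /p/ is a voiceless stop between vowels /u/ and /a/, so it voices to [b]. /t/ is a voiceless stop between vowels /i/ and /o/, so it voices to [d]. → [xevareagoubaido].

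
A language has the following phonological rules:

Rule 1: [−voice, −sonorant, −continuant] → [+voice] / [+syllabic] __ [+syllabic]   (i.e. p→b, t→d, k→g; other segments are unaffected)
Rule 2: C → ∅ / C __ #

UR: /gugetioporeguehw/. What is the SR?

Rule 1 (intervocalic voicing): /t/ is a voiceless stop between vowels /e/ and /i/, so it voices to [d]. /p/ is a voiceless stop between vowels /o/ and /o/, so it voices to [b]. /gugetioporeguehw/ → gugedioboreguehw.
Rule 2 (final cluster simplification): /w/ is the second consonant of a word-final cluster /hw/, so it deletes. /gugedioboreguehw/ → gugedioboregueh.

gugedioboregueh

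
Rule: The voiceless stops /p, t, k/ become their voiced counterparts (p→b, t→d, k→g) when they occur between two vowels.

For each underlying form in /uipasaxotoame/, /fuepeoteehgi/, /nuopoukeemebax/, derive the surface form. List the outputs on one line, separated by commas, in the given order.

uibasaxodoame, fuebeodeehgi, nuobougeemebax

/uipasaxotoame/: /p/ is a voiceless stop between vowels /i/ and /a/, so it voices to [b]. /t/ is a voiceless stop between vowels /o/ and /o/, so it voices to [d]. → [uibasaxodoame].
/fuepeoteehgi/: /p/ is a voiceless stop between vowels /e/ and /e/, so it voices to [b]. /t/ is a voiceless stop between vowels /o/ and /e/, so it voices to [d]. → [fuebeodeehgi].
/nuopoukeemebax/: /p/ is a voiceless stop between vowels /o/ and /o/, so it voices to [b]. /k/ is a voiceless stop between vowels /u/ and /e/, so it voices to [g]. → [nuobougeemebax].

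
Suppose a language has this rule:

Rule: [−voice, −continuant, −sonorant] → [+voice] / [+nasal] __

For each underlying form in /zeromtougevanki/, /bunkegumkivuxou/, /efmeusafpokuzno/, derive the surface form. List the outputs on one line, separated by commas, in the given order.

zeromdougevangi, bungegumgivuxou, efmeusafpokuzno

/zeromtougevanki/: /t/ is a voiceless stop immediately after the nasal /m/, so it voices to [d]. /k/ is a voiceless stop immediately after the nasal /n/, so it voices to [g]. → [zeromdougevangi].
/bunkegumkivuxou/: /k/ is a voiceless stop immediately after the nasal /n/, so it voices to [g]. /k/ is a voiceless stop immediately after the nasal /m/, so it voices to [g]. → [bungegumgivuxou].
/efmeusafpokuzno/: the rule's environment is not met; surfaces unchanged as [efmeusafpokuzno].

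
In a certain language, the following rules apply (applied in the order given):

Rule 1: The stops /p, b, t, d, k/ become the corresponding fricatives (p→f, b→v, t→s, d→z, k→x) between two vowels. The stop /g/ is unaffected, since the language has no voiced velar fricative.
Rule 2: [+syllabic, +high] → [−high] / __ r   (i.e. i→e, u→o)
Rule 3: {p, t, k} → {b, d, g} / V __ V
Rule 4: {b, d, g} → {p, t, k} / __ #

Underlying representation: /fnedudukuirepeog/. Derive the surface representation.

Rule 1 (intervocalic spirantization): /d/ is a stop between vowels /e/ and /u/, so it spirantizes to the fricative [z]. /d/ is a stop between vowels /u/ and /u/, so it spirantizes to the fricative [z]. /k/ is a stop between vowels /u/ and /u/, so it spirantizes to the fricative [x]. /p/ is a stop between vowels /e/ and /e/, so it spirantizes to the fricative [f]. /fnedudukuirepeog/ → fnezuzuxuirefeog.
Rule 2 (pre-rhotic lowering): /i/ is a high vowel immediately before /r/, so it lowers to [e]. /fnezuzuxuirefeog/ → fnezuzuxuerefeog.
Rule 3 (intervocalic voicing): no segment meets the environment; /fnezuzuxuerefeog/ is unchanged.
Rule 4 (final devoicing): /g/ is a voiced stop in word-final position, so it devoices to [k]. /fnezuzuxuerefeog/ → fnezuzuxuerefeok.

fnezuzuxuerefeok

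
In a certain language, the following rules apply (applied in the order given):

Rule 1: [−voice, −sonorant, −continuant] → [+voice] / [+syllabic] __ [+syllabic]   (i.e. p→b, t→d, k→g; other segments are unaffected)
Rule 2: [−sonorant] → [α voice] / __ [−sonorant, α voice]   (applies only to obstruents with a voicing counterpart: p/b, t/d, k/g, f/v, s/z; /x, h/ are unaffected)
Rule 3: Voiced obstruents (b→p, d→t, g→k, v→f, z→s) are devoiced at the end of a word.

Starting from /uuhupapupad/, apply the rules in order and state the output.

Rule 1 (intervocalic voicing): /p/ is a voiceless stop between vowels /u/ and /a/, so it voices to [b]. /p/ is a voiceless stop between vowels /a/ and /u/, so it voices to [b]. /p/ is a voiceless stop between vowels /u/ and /a/, so it voices to [b]. /uuhupapupad/ → uuhubabubad.
Rule 2 (regressive voicing assimilation): no segment meets the environment; /uuhubabubad/ is unchanged.
Rule 3 (final devoicing): /d/ is a voiced obstruent in word-final position, so it devoices to [t]. /uuhubabubad/ → uuhubabubat.

uuhubabubat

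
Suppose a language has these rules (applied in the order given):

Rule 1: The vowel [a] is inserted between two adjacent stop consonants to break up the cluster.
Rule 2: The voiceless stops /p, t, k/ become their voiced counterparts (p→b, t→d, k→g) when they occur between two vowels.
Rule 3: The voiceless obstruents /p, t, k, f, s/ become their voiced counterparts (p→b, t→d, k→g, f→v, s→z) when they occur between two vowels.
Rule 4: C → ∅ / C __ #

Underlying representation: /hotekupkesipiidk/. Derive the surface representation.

hodegubagezibiidak

Rule 1 (stop-cluster a-epenthesis): /p/ and /k/ form a stop–stop cluster, so [a] is inserted between them. /d/ and /k/ form a stop–stop cluster, so [a] is inserted between them. /hotekupkesipiidk/ → hotekupakesipiidak.
Rule 2 (intervocalic voicing): /t/ is a voiceless stop between vowels /o/ and /e/, so it voices to [d]. /k/ is a voiceless stop between vowels /e/ and /u/, so it voices to [g]. /p/ is a voiceless stop between vowels /u/ and /a/, so it voices to [b]. /k/ is a voiceless stop between vowels /a/ and /e/, so it voices to [g]. /p/ is a voiceless stop between vowels /i/ and /i/, so it voices to [b]. /hotekupakesipiidak/ → hodegubagesibiidak.
Rule 3 (intervocalic voicing): /s/ is a voiceless obstruent between vowels /e/ and /i/, so it voices to [z]. /hodegubagesibiidak/ → hodegubagezibiidak.
Rule 4 (final cluster simplification): no segment meets the environment; /hodegubagezibiidak/ is unchanged.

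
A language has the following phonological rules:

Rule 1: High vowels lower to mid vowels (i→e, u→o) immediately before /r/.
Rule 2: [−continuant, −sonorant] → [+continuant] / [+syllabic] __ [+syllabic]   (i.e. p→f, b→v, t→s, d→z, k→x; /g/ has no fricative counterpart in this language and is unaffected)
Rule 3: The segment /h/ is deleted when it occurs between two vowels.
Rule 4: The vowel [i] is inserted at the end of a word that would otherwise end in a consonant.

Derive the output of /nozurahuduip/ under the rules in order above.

Rule 1 (pre-rhotic lowering): /u/ is a high vowel immediately before /r/, so it lowers to [o]. /nozurahuduip/ → nozorahuduip.
Rule 2 (intervocalic spirantization): /d/ is a stop between vowels /u/ and /u/, so it spirantizes to the fricative [z]. /nozorahuduip/ → nozorahuzuip.
Rule 3 (intervocalic h-deletion): /h/ occurs between vowels /a/ and /u/, so it deletes. /nozorahuzuip/ → nozorauzuip.
Rule 4 (final i-epenthesis): the form ends in the consonant /p/, so [i] is inserted word-finally. /nozorauzuip/ → nozorauzuipi.

nozorauzuipi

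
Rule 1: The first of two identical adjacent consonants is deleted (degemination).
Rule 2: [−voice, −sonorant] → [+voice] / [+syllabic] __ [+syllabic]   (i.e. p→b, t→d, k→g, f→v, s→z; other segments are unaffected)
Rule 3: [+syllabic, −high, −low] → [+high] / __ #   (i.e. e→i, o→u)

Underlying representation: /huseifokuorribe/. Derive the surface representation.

Rule 1 (degemination): /rr/ is a geminate; the first /r/ deletes. /huseifokuorribe/ → huseifokuoribe.
Rule 2 (intervocalic voicing): /s/ is a voiceless obstruent between vowels /u/ and /e/, so it voices to [z]. /f/ is a voiceless obstruent between vowels /i/ and /o/, so it voices to [v]. /k/ is a voiceless obstruent between vowels /o/ and /u/, so it voices to [g]. /huseifokuoribe/ → huzeivoguoribe.
Rule 3 (final vowel raising): /e/ is a mid vowel in word-final position, so it raises to [i]. /huzeivoguoribe/ → huzeivoguoribi.

huzeivoguoribi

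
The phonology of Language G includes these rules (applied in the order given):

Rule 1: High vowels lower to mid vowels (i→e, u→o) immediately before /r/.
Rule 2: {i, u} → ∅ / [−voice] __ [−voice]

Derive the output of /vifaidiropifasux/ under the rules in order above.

vifaideropfasx

Rule 1 (pre-rhotic lowering): /i/ is a high vowel immediately before /r/, so it lowers to [e]. /vifaidiropifasux/ → vifaideropifasux.
Rule 2 (high vowel syncope): /i/ is a high vowel flanked by voiceless consonants /p/ and /f/, so it deletes. /u/ is a high vowel flanked by voiceless consonants /s/ and /x/, so it deletes. /vifaideropifasux/ → vifaideropfasx.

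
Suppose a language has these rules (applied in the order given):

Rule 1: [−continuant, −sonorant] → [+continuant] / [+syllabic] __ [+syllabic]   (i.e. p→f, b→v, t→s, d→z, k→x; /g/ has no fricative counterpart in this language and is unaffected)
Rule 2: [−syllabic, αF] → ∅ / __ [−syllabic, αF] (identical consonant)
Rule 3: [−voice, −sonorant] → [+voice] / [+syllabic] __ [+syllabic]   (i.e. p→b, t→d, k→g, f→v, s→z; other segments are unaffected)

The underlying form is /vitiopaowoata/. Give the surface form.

Rule 1 (intervocalic spirantization): /t/ is a stop between vowels /i/ and /i/, so it spirantizes to the fricative [s]. /p/ is a stop between vowels /o/ and /a/, so it spirantizes to the fricative [f]. /t/ is a stop between vowels /a/ and /a/, so it spirantizes to the fricative [s]. /vitiopaowoata/ → visiofaowoasa.
Rule 2 (degemination): no segment meets the environment; /visiofaowoasa/ is unchanged.
Rule 3 (intervocalic voicing): /s/ is a voiceless obstruent between vowels /i/ and /i/, so it voices to [z]. /f/ is a voiceless obstruent between vowels /o/ and /a/, so it voices to [v]. /s/ is a voiceless obstruent between vowels /a/ and /a/, so it voices to [z]. /visiofaowoasa/ → viziovaowoaza.

viziovaowoaza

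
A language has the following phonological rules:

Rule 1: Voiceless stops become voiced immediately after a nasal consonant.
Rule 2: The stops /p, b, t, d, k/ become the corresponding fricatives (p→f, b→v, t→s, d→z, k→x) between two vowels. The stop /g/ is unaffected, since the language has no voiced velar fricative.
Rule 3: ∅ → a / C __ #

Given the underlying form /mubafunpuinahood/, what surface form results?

muvafunbuinahooda

Rule 1 (post-nasal voicing): /p/ is a voiceless stop immediately after the nasal /n/, so it voices to [b]. /mubafunpuinahood/ → mubafunbuinahood.
Rule 2 (intervocalic spirantization): /b/ is a stop between vowels /u/ and /a/, so it spirantizes to the fricative [v]. /mubafunbuinahood/ → muvafunbuinahood.
Rule 3 (final a-epenthesis): the form ends in the consonant /d/, so [a] is inserted word-finally. /muvafunbuinahood/ → muvafunbuinahooda.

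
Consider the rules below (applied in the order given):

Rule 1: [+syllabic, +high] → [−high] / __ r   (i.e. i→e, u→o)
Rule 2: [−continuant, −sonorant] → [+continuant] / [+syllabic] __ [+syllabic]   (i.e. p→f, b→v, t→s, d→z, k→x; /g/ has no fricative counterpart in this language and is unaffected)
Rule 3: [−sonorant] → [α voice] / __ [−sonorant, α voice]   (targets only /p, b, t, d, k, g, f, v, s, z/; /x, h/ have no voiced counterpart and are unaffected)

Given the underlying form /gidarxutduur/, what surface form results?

gizarxudduor

Rule 1 (pre-rhotic lowering): /u/ is a high vowel immediately before /r/, so it lowers to [o]. /gidarxutduur/ → gidarxutduor.
Rule 2 (intervocalic spirantization): /d/ is a stop between vowels /i/ and /a/, so it spirantizes to the fricative [z]. /gidarxutduor/ → gizarxutduor.
Rule 3 (regressive voicing assimilation): /t/ precedes the voiced obstruent /d/, so it voices to [d] by assimilation. /gizarxutduor/ → gizarxudduor.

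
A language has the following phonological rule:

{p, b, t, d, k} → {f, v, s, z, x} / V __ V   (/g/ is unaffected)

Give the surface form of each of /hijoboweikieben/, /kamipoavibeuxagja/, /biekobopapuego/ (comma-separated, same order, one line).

hijovoweixieven, kamifoaviveuxagja, biexovofafuego

/hijoboweikieben/: /b/ is a stop between vowels /o/ and /o/, so it spirantizes to the fricative [v]. /k/ is a stop between vowels /i/ and /i/, so it spirantizes to the fricative [x]. /b/ is a stop between vowels /e/ and /e/, so it spirantizes to the fricative [v]. → [hijovoweixieven].
/kamipoavibeuxagja/: /p/ is a stop between vowels /i/ and /o/, so it spirantizes to the fricative [f]. /b/ is a stop between vowels /i/ and /e/, so it spirantizes to the fricative [v]. → [kamifoaviveuxagja].
/biekobopapuego/: /k/ is a stop between vowels /e/ and /o/, so it spirantizes to the fricative [x]. /b/ is a stop between vowels /o/ and /o/, so it spirantizes to the fricative [v]. /p/ is a stop between vowels /o/ and /a/, so it spirantizes to the fricative [f]. /p/ is a stop between vowels /a/ and /u/, so it spirantizes to the fricative [f]. → [biexovofafuego].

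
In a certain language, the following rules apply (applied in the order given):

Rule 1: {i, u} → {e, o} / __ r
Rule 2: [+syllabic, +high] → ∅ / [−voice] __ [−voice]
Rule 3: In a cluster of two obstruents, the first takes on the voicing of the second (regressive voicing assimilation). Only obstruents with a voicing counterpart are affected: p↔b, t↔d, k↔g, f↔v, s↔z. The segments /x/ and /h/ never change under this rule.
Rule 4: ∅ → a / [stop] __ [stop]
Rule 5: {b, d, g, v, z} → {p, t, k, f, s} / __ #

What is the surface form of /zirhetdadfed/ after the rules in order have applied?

Rule 1 (pre-rhotic lowering): /i/ is a high vowel immediately before /r/, so it lowers to [e]. /zirhetdadfed/ → zerhetdadfed.
Rule 2 (high vowel syncope): no segment meets the environment; /zerhetdadfed/ is unchanged.
Rule 3 (regressive voicing assimilation): /t/ precedes the voiced obstruent /d/, so it voices to [d] by assimilation. /d/ precedes the voiceless obstruent /f/, so it devoices to [t] by assimilation. /zerhetdadfed/ → zerheddatfed.
Rule 4 (stop-cluster a-epenthesis): /d/ and /d/ form a stop–stop cluster, so [a] is inserted between them. /zerheddatfed/ → zerhedadatfed.
Rule 5 (final devoicing): /d/ is a voiced obstruent in word-final position, so it devoices to [t]. /zerhedadatfed/ → zerhedadatfet.

zerhedadatfet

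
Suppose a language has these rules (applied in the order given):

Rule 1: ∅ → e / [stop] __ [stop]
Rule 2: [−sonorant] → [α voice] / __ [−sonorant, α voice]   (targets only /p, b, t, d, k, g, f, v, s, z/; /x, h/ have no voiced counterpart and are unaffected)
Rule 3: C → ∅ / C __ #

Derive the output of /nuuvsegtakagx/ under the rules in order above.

nuufsegetakak

Rule 1 (stop-cluster e-epenthesis): /g/ and /t/ form a stop–stop cluster, so [e] is inserted between them. /nuuvsegtakagx/ → nuuvsegetakagx.
Rule 2 (regressive voicing assimilation): /v/ precedes the voiceless obstruent /s/, so it devoices to [f] by assimilation. /g/ precedes the voiceless obstruent /x/, so it devoices to [k] by assimilation. /nuuvsegetakagx/ → nuufsegetakakx.
Rule 3 (final cluster simplification): /x/ is the second consonant of a word-final cluster /kx/, so it deletes. /nuufsegetakakx/ → nuufsegetakak.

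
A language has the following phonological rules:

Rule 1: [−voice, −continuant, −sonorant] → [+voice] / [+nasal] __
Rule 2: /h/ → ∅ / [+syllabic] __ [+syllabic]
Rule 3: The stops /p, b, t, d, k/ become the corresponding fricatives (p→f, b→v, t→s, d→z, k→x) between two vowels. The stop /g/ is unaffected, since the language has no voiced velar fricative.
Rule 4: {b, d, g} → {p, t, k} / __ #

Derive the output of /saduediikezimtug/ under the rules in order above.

sazueziixezimduk

Rule 1 (post-nasal voicing): /t/ is a voiceless stop immediately after the nasal /m/, so it voices to [d]. /saduediikezimtug/ → saduediikezimdug.
Rule 2 (intervocalic h-deletion): no segment meets the environment; /saduediikezimdug/ is unchanged.
Rule 3 (intervocalic spirantization): /d/ is a stop between vowels /a/ and /u/, so it spirantizes to the fricative [z]. /d/ is a stop between vowels /e/ and /i/, so it spirantizes to the fricative [z]. /k/ is a stop between vowels /i/ and /e/, so it spirantizes to the fricative [x]. /saduediikezimdug/ → sazueziixezimdug.
Rule 4 (final devoicing): /g/ is a voiced stop in word-final position, so it devoices to [k]. /sazueziixezimdug/ → sazueziixezimduk.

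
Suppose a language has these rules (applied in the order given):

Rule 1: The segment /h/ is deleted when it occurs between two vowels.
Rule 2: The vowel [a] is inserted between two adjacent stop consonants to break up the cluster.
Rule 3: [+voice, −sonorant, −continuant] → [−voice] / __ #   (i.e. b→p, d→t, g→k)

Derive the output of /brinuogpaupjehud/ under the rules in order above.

Rule 1 (intervocalic h-deletion): /h/ occurs between vowels /e/ and /u/, so it deletes. /brinuogpaupjehud/ → brinuogpaupjeud.
Rule 2 (stop-cluster a-epenthesis): /g/ and /p/ form a stop–stop cluster, so [a] is inserted between them. /brinuogpaupjeud/ → brinuogapaupjeud.
Rule 3 (final devoicing): /d/ is a voiced stop in word-final position, so it devoices to [t]. /brinuogapaupjeud/ → brinuogapaupjeut.

brinuogapaupjeut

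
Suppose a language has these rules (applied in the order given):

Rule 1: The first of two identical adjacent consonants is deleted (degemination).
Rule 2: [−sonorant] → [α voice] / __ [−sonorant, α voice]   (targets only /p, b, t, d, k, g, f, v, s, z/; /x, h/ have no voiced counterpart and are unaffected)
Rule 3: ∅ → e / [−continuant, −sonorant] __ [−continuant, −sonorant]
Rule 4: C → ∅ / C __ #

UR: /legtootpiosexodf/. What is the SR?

leketootepiosexot

Rule 1 (degemination): no segment meets the environment; /legtootpiosexodf/ is unchanged.
Rule 2 (regressive voicing assimilation): /g/ precedes the voiceless obstruent /t/, so it devoices to [k] by assimilation. /d/ precedes the voiceless obstruent /f/, so it devoices to [t] by assimilation. /legtootpiosexodf/ → lektootpiosexotf.
Rule 3 (stop-cluster e-epenthesis): /k/ and /t/ form a stop–stop cluster, so [e] is inserted between them. /t/ and /p/ form a stop–stop cluster, so [e] is inserted between them. /lektootpiosexotf/ → leketootepiosexotf.
Rule 4 (final cluster simplification): /f/ is the second consonant of a word-final cluster /tf/, so it deletes. /leketootepiosexotf/ → leketootepiosexot.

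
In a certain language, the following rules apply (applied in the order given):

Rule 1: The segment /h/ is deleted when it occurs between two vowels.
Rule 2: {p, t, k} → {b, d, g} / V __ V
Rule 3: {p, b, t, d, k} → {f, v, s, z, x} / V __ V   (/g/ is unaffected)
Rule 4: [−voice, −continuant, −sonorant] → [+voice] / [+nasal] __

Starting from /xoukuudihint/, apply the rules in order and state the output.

Rule 1 (intervocalic h-deletion): /h/ occurs between vowels /i/ and /i/, so it deletes. /xoukuudihint/ → xoukuudiint.
Rule 2 (intervocalic voicing): /k/ is a voiceless stop between vowels /u/ and /u/, so it voices to [g]. /xoukuudiint/ → xouguudiint.
Rule 3 (intervocalic spirantization): /d/ is a stop between vowels /u/ and /i/, so it spirantizes to the fricative [z]. /xouguudiint/ → xouguuziint.
Rule 4 (post-nasal voicing): /t/ is a voiceless stop immediately after the nasal /n/, so it voices to [d]. /xouguuziint/ → xouguuziind.

xouguuziind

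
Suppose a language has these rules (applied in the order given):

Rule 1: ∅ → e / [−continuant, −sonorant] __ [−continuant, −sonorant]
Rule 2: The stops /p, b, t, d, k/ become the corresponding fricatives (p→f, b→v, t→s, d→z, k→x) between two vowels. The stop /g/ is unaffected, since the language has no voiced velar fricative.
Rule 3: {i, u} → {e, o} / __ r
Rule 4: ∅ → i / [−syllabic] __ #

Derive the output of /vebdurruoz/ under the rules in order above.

Rule 1 (stop-cluster e-epenthesis): /b/ and /d/ form a stop–stop cluster, so [e] is inserted between them. /vebdurruoz/ → vebedurruoz.
Rule 2 (intervocalic spirantization): /b/ is a stop between vowels /e/ and /e/, so it spirantizes to the fricative [v]. /d/ is a stop between vowels /e/ and /u/, so it spirantizes to the fricative [z]. /vebedurruoz/ → vevezurruoz.
Rule 3 (pre-rhotic lowering): /u/ is a high vowel immediately before /r/, so it lowers to [o]. /vevezurruoz/ → vevezorruoz.
Rule 4 (final i-epenthesis): the form ends in the consonant /z/, so [i] is inserted word-finally. /vevezorruoz/ → vevezorruozi.

vevezorruozi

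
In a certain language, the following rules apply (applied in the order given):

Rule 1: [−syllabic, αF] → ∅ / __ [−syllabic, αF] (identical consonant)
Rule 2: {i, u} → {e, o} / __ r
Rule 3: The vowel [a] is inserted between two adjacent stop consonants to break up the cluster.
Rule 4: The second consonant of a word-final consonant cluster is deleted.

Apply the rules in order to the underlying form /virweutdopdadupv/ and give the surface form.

Rule 1 (degemination): no segment meets the environment; /virweutdopdadupv/ is unchanged.
Rule 2 (pre-rhotic lowering): /i/ is a high vowel immediately before /r/, so it lowers to [e]. /virweutdopdadupv/ → verweutdopdadupv.
Rule 3 (stop-cluster a-epenthesis): /t/ and /d/ form a stop–stop cluster, so [a] is inserted between them. /p/ and /d/ form a stop–stop cluster, so [a] is inserted between them. /verweutdopdadupv/ → verweutadopadadupv.
Rule 4 (final cluster simplification): /v/ is the second consonant of a word-final cluster /pv/, so it deletes. /verweutadopadadupv/ → verweutadopadadup.

verweutadopadadup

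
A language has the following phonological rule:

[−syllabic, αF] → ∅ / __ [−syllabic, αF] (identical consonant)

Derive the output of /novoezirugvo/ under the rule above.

novoezirugvo

No segment of /novoezirugvo/ meets the structural description of the rule, so the form surfaces unchanged.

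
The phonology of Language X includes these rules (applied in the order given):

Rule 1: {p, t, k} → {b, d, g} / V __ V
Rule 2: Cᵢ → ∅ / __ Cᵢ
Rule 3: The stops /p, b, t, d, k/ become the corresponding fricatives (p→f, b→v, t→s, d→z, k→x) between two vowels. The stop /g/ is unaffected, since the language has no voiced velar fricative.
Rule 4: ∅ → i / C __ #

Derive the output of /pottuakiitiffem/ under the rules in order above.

posuagiizifemi

Rule 1 (intervocalic voicing): /k/ is a voiceless stop between vowels /a/ and /i/, so it voices to [g]. /t/ is a voiceless stop between vowels /i/ and /i/, so it voices to [d]. /pottuakiitiffem/ → pottuagiidiffem.
Rule 2 (degemination): /tt/ is a geminate; the first /t/ deletes. /ff/ is a geminate; the first /f/ deletes. /pottuagiidiffem/ → potuagiidifem.
Rule 3 (intervocalic spirantization): /t/ is a stop between vowels /o/ and /u/, so it spirantizes to the fricative [s]. /d/ is a stop between vowels /i/ and /i/, so it spirantizes to the fricative [z]. /potuagiidifem/ → posuagiizifem.
Rule 4 (final i-epenthesis): the form ends in the consonant /m/, so [i] is inserted word-finally. /posuagiizifem/ → posuagiizifemi.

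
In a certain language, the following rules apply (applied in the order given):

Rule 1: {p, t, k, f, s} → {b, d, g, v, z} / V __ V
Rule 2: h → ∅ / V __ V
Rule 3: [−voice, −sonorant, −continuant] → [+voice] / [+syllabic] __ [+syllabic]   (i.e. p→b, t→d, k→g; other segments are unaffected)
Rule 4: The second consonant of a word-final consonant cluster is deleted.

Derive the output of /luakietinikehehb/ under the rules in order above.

luagiedinigeeh

Rule 1 (intervocalic voicing): /k/ is a voiceless obstruent between vowels /a/ and /i/, so it voices to [g]. /t/ is a voiceless obstruent between vowels /e/ and /i/, so it voices to [d]. /k/ is a voiceless obstruent between vowels /i/ and /e/, so it voices to [g]. /luakietinikehehb/ → luagiedinigehehb.
Rule 2 (intervocalic h-deletion): /h/ occurs between vowels /e/ and /e/, so it deletes. /luagiedinigehehb/ → luagiedinigeehb.
Rule 3 (intervocalic voicing): no segment meets the environment; /luagiedinigeehb/ is unchanged.
Rule 4 (final cluster simplification): /b/ is the second consonant of a word-final cluster /hb/, so it deletes. /luagiedinigeehb/ → luagiedinigeeh.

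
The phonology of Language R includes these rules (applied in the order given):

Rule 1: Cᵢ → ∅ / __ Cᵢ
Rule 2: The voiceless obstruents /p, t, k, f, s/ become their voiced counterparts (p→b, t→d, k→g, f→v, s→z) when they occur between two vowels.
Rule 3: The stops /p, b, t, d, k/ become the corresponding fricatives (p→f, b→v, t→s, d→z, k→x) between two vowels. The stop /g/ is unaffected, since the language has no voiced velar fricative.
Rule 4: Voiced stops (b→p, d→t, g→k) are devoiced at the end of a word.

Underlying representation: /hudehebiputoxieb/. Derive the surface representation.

huzehevivuzoxiep

Rule 1 (degemination): no segment meets the environment; /hudehebiputoxieb/ is unchanged.
Rule 2 (intervocalic voicing): /p/ is a voiceless obstruent between vowels /i/ and /u/, so it voices to [b]. /t/ is a voiceless obstruent between vowels /u/ and /o/, so it voices to [d]. /hudehebiputoxieb/ → hudehebibudoxieb.
Rule 3 (intervocalic spirantization): /d/ is a stop between vowels /u/ and /e/, so it spirantizes to the fricative [z]. /b/ is a stop between vowels /e/ and /i/, so it spirantizes to the fricative [v]. /b/ is a stop between vowels /i/ and /u/, so it spirantizes to the fricative [v]. /d/ is a stop between vowels /u/ and /o/, so it spirantizes to the fricative [z]. /hudehebibudoxieb/ → huzehevivuzoxieb.
Rule 4 (final devoicing): /b/ is a voiced stop in word-final position, so it devoices to [p]. /huzehevivuzoxieb/ → huzehevivuzoxiep.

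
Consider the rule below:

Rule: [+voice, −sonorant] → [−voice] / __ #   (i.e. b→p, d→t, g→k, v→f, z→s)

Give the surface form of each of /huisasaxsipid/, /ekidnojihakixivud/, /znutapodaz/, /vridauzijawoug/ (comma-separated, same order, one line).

/huisasaxsipid/: /d/ is a voiced obstruent in word-final position, so it devoices to [t]. → [huisasaxsipit].
/ekidnojihakixivud/: /d/ is a voiced obstruent in word-final position, so it devoices to [t]. → [ekidnojihakixivut].
/znutapodaz/: /z/ is a voiced obstruent in word-final position, so it devoices to [s]. → [znutapodas].
/vridauzijawoug/: /g/ is a voiced obstruent in word-final position, so it devoices to [k]. → [vridauzijawouk].

huisasaxsipit, ekidnojihakixivut, znutapodas, vridauzijawouk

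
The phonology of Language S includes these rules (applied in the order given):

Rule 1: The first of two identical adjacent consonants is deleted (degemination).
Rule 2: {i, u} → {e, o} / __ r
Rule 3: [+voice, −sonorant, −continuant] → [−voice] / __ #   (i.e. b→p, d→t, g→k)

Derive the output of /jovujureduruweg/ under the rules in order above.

jovujoredoruwek

Rule 1 (degemination): no segment meets the environment; /jovujureduruweg/ is unchanged.
Rule 2 (pre-rhotic lowering): /u/ is a high vowel immediately before /r/, so it lowers to [o]. /u/ is a high vowel immediately before /r/, so it lowers to [o]. /jovujureduruweg/ → jovujoredoruweg.
Rule 3 (final devoicing): /g/ is a voiced stop in word-final position, so it devoices to [k]. /jovujoredoruweg/ → jovujoredoruwek.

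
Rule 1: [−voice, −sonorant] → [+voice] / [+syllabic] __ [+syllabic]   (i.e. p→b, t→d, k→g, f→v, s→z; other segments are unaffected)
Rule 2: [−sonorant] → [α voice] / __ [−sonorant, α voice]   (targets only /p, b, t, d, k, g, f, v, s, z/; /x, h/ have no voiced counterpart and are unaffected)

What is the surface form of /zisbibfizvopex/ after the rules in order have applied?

zizbipfizvobex

Rule 1 (intervocalic voicing): /p/ is a voiceless obstruent between vowels /o/ and /e/, so it voices to [b]. /zisbibfizvopex/ → zisbibfizvobex.
Rule 2 (regressive voicing assimilation): /s/ precedes the voiced obstruent /b/, so it voices to [z] by assimilation. /b/ precedes the voiceless obstruent /f/, so it devoices to [p] by assimilation. /zisbibfizvobex/ → zizbipfizvobex.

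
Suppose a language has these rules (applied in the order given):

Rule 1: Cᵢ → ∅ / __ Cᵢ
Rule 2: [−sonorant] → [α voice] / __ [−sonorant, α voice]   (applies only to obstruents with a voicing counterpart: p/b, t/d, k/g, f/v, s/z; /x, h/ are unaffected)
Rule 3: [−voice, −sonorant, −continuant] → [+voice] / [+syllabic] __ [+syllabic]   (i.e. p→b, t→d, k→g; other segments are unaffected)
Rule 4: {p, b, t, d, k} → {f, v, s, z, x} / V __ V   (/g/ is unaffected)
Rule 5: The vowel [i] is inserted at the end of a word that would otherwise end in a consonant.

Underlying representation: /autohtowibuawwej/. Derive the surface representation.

Rule 1 (degemination): /ww/ is a geminate; the first /w/ deletes. /autohtowibuawwej/ → autohtowibuawej.
Rule 2 (regressive voicing assimilation): no segment meets the environment; /autohtowibuawej/ is unchanged.
Rule 3 (intervocalic voicing): /t/ is a voiceless stop between vowels /u/ and /o/, so it voices to [d]. /autohtowibuawej/ → audohtowibuawej.
Rule 4 (intervocalic spirantization): /d/ is a stop between vowels /u/ and /o/, so it spirantizes to the fricative [z]. /b/ is a stop between vowels /i/ and /u/, so it spirantizes to the fricative [v]. /audohtowibuawej/ → auzohtowivuawej.
Rule 5 (final i-epenthesis): the form ends in the consonant /j/, so [i] is inserted word-finally. /auzohtowivuawej/ → auzohtowivuaweji.

auzohtowivuaweji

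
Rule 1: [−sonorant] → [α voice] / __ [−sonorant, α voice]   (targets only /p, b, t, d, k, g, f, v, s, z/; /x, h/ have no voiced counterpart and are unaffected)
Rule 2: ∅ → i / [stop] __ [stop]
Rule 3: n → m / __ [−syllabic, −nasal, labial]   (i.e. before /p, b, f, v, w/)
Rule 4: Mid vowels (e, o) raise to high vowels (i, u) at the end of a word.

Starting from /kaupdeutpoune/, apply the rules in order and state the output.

kaubideutipouni

Rule 1 (regressive voicing assimilation): /p/ precedes the voiced obstruent /d/, so it voices to [b] by assimilation. /kaupdeutpoune/ → kaubdeutpoune.
Rule 2 (stop-cluster i-epenthesis): /b/ and /d/ form a stop–stop cluster, so [i] is inserted between them. /t/ and /p/ form a stop–stop cluster, so [i] is inserted between them. /kaubdeutpoune/ → kaubideutipoune.
Rule 3 (nasal place assimilation): no segment meets the environment; /kaubideutipoune/ is unchanged.
Rule 4 (final vowel raising): /e/ is a mid vowel in word-final position, so it raises to [i]. /kaubideutipoune/ → kaubideutipouni.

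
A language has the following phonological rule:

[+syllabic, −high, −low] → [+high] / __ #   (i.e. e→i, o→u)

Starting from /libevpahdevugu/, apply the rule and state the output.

No segment of /libevpahdevugu/ meets the structural description of the rule, so the form surfaces unchanged.

libevpahdevugu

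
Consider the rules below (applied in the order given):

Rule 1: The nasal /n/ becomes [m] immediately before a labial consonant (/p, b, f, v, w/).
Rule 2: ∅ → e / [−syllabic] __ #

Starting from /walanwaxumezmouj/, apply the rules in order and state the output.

Rule 1 (nasal place assimilation): /n/ precedes the labial consonant /w/, so it assimilates in place to [m]. /walanwaxumezmouj/ → walamwaxumezmouj.
Rule 2 (final e-epenthesis): the form ends in the consonant /j/, so [e] is inserted word-finally. /walamwaxumezmouj/ → walamwaxumezmouje.

walamwaxumezmouje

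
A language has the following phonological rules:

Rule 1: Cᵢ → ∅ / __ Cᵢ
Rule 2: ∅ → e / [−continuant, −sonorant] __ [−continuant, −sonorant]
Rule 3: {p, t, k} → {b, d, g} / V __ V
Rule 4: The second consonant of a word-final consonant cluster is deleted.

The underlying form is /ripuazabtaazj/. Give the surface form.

Rule 1 (degemination): no segment meets the environment; /ripuazabtaazj/ is unchanged.
Rule 2 (stop-cluster e-epenthesis): /b/ and /t/ form a stop–stop cluster, so [e] is inserted between them. /ripuazabtaazj/ → ripuazabetaazj.
Rule 3 (intervocalic voicing): /p/ is a voiceless stop between vowels /i/ and /u/, so it voices to [b]. /t/ is a voiceless stop between vowels /e/ and /a/, so it voices to [d]. /ripuazabetaazj/ → ribuazabedaazj.
Rule 4 (final cluster simplification): /j/ is the second consonant of a word-final cluster /zj/, so it deletes. /ribuazabedaazj/ → ribuazabedaaz.

ribuazabedaaz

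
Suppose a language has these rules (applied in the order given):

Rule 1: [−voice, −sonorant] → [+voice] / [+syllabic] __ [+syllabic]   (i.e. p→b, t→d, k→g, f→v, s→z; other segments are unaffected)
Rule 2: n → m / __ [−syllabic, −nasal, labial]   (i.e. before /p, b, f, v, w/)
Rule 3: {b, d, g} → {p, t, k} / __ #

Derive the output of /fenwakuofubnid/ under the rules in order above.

Rule 1 (intervocalic voicing): /k/ is a voiceless obstruent between vowels /a/ and /u/, so it voices to [g]. /f/ is a voiceless obstruent between vowels /o/ and /u/, so it voices to [v]. /fenwakuofubnid/ → fenwaguovubnid.
Rule 2 (nasal place assimilation): /n/ precedes the labial consonant /w/, so it assimilates in place to [m]. /fenwaguovubnid/ → femwaguovubnid.
Rule 3 (final devoicing): /d/ is a voiced stop in word-final position, so it devoices to [t]. /femwaguovubnid/ → femwaguovubnit.

femwaguovubnit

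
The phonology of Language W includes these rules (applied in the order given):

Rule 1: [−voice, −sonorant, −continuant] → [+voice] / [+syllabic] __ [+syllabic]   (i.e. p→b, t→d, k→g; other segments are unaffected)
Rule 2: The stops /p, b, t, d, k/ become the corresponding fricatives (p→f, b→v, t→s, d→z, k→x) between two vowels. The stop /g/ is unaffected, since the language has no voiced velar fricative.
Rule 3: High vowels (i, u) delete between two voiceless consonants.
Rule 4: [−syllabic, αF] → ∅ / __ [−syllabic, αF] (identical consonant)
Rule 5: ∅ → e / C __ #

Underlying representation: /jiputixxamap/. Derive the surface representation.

jivuzixamape

Rule 1 (intervocalic voicing): /p/ is a voiceless stop between vowels /i/ and /u/, so it voices to [b]. /t/ is a voiceless stop between vowels /u/ and /i/, so it voices to [d]. /jiputixxamap/ → jibudixxamap.
Rule 2 (intervocalic spirantization): /b/ is a stop between vowels /i/ and /u/, so it spirantizes to the fricative [v]. /d/ is a stop between vowels /u/ and /i/, so it spirantizes to the fricative [z]. /jibudixxamap/ → jivuzixxamap.
Rule 3 (high vowel syncope): no segment meets the environment; /jivuzixxamap/ is unchanged.
Rule 4 (degemination): /xx/ is a geminate; the first /x/ deletes. /jivuzixxamap/ → jivuzixamap.
Rule 5 (final e-epenthesis): the form ends in the consonant /p/, so [e] is inserted word-finally. /jivuzixamap/ → jivuzixamape.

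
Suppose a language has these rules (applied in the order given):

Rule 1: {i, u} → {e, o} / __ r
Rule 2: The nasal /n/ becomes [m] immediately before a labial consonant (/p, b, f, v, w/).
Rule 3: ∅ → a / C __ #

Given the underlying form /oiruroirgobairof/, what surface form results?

oeroroergobaerofa

Rule 1 (pre-rhotic lowering): /i/ is a high vowel immediately before /r/, so it lowers to [e]. /u/ is a high vowel immediately before /r/, so it lowers to [o]. /i/ is a high vowel immediately before /r/, so it lowers to [e]. /i/ is a high vowel immediately before /r/, so it lowers to [e]. /oiruroirgobairof/ → oeroroergobaerof.
Rule 2 (nasal place assimilation): no segment meets the environment; /oeroroergobaerof/ is unchanged.
Rule 3 (final a-epenthesis): the form ends in the consonant /f/, so [a] is inserted word-finally. /oeroroergobaerof/ → oeroroergobaerofa.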